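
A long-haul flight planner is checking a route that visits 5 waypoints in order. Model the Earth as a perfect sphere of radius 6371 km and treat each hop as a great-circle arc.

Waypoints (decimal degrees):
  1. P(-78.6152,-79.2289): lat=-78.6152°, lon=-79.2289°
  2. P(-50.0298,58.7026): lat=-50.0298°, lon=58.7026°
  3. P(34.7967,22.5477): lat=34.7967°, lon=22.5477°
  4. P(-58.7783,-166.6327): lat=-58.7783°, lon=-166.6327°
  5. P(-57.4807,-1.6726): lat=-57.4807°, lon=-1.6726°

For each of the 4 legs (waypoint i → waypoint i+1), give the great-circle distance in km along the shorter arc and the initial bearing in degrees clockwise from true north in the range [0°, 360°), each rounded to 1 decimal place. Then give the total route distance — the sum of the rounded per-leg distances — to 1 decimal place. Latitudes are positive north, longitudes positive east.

Leg 1: dist=5439.2 km, bearing=145.2°
Leg 2: dist=10080.3 km, bearing=331.0°
Leg 3: dist=17264.2 km, bearing=168.6°
Leg 4: dist=7019.7 km, bearing=171.0°
Total: 39803.4 km

Leg 1: φ1=-1.3720941, φ2=-0.8731847, Δφ=0.4989093, Δλ=2.4073588 rad; a=sin²(Δφ/2)+cosφ1·cosφ2·sin²(Δλ/2)=0.1714172703; c=2·atan2(√a, √(1-a))=0.853744363; dist=6371·c=5439.205 ≈ 5439.2 km; running total=5439.2 km
Leg 1 bearing: y=sinΔλ·cosφ2=0.43041264, x=cosφ1·sinφ2-sinφ1·cosφ2·cosΔλ=-0.61877178; θ=atan2(y, x)=145.1778° ≈ 145.2°
Leg 2: φ1=-0.8731847, φ2=0.6073170, Δφ=1.4805017, Δλ=-0.6310220 rad; a=sin²(Δφ/2)+cosφ1·cosφ2·sin²(Δλ/2)=0.5057074606; c=2·atan2(√a, √(1-a))=1.582211496; dist=6371·c=10080.269 ≈ 10080.3 km; running total=15519.5 km
Leg 2 bearing: y=sinΔλ·cosφ2=-0.48447303, x=cosφ1·sinφ2-sinφ1·cosφ2·cosΔλ=0.87473172; θ=atan2(y, x)=-28.9800° <0 so +360° → 331.0200° ≈ 331.0°
Leg 3: φ1=0.6073170, φ2=-1.0258749, Δφ=-1.6331918, Δλ=-3.3018209 rad; a=sin²(Δφ/2)+cosφ1·cosφ2·sin²(Δλ/2)=0.9541118512; c=2·atan2(√a, √(1-a))=2.709816052; dist=6371·c=17264.238 ≈ 17264.2 km; running total=32783.7 km
Leg 3 bearing: y=sinΔλ·cosφ2=0.08269952, x=cosφ1·sinφ2-sinφ1·cosφ2·cosΔλ=-0.41023225; θ=atan2(y, x)=168.6024° ≈ 168.6°
Leg 4: φ1=-1.0258749, φ2=-1.0032275, Δφ=0.0226474, Δλ=2.8790969 rad; a=sin²(Δφ/2)+cosφ1·cosφ2·sin²(Δλ/2)=0.2740125690; c=2·atan2(√a, √(1-a))=1.101818332; dist=6371·c=7019.685 ≈ 7019.7 km; running total=39803.4 km
Leg 4 bearing: y=sinΔλ·cosφ2=0.13949847, x=cosφ1·sinφ2-sinφ1·cosφ2·cosΔλ=-0.88105556; θ=atan2(y, x)=171.0030° ≈ 171.0°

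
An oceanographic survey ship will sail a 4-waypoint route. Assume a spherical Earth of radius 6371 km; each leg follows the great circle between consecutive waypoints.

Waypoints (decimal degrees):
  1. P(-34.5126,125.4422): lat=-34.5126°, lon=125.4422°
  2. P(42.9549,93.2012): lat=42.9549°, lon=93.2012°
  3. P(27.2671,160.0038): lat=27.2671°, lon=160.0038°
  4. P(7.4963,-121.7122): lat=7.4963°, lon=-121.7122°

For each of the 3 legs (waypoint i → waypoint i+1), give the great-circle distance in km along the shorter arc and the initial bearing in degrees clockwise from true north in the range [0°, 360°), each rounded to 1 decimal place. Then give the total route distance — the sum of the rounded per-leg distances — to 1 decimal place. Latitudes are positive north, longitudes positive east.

Leg 1: φ1=-0.6023585, φ2=0.7497044, Δφ=1.3520629, Δλ=-0.5627116 rad; a=sin²(Δφ/2)+cosφ1·cosφ2·sin²(Δλ/2)=0.4379971847; c=2·atan2(√a, √(1-a))=1.446470663; dist=6371·c=9215.465 ≈ 9215.5 km; running total=9215.5 km
Leg 1 bearing: y=sinΔλ·cosφ2=-0.39045006, x=cosφ1·sinφ2-sinφ1·cosφ2·cosΔλ=0.91223427; θ=atan2(y, x)=-23.1717° <0 so +360° → 336.8283° ≈ 336.8°
Leg 2: φ1=0.7497044, φ2=0.4759007, Δφ=-0.2738038, Δλ=1.1659253 rad; a=sin²(Δφ/2)+cosφ1·cosφ2·sin²(Δλ/2)=0.2157783752; c=2·atan2(√a, √(1-a))=0.966183905; dist=6371·c=6155.558 ≈ 6155.6 km; running total=15371.1 km
Leg 2 bearing: y=sinΔλ·cosφ2=0.81701732, x=cosφ1·sinφ2-sinφ1·cosφ2·cosΔλ=0.09672108; θ=atan2(y, x)=83.2486° ≈ 83.2°
Leg 3: φ1=0.4759007, φ2=0.1308351, Δφ=-0.3450656, Δλ=-4.9168718 rad; a=sin²(Δφ/2)+cosφ1·cosφ2·sin²(Δλ/2)=0.3806380488; c=2·atan2(√a, √(1-a))=1.329744780; dist=6371·c=8471.804 ≈ 8471.8 km; running total=23842.9 km
Leg 3 bearing: y=sinΔλ·cosφ2=0.97079749, x=cosφ1·sinφ2-sinφ1·cosφ2·cosΔλ=0.02373028; θ=atan2(y, x)=88.5997° ≈ 88.6°

Leg 1: dist=9215.5 km, bearing=336.8°
Leg 2: dist=6155.6 km, bearing=83.2°
Leg 3: dist=8471.8 km, bearing=88.6°
Total: 23842.9 km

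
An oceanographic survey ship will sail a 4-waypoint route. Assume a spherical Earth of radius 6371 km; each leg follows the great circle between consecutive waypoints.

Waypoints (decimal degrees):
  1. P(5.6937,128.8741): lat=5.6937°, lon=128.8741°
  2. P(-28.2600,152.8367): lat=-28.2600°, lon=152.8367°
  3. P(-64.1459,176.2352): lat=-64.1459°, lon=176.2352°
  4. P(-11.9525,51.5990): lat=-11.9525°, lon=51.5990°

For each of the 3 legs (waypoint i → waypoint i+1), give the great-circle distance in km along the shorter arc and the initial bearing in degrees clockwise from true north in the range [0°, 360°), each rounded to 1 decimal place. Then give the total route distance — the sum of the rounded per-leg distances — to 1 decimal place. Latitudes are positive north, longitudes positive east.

Leg 1: φ1=0.0993738, φ2=-0.4932300, Δφ=-0.5926039, Δλ=0.4182263 rad; a=sin²(Δφ/2)+cosφ1·cosφ2·sin²(Δλ/2)=0.1230262342; c=2·atan2(√a, √(1-a))=0.716745773; dist=6371·c=4566.387 ≈ 4566.4 km; running total=4566.4 km
Leg 1 bearing: y=sinΔλ·cosφ2=0.35773162, x=cosφ1·sinφ2-sinφ1·cosφ2·cosΔλ=-0.55099112; θ=atan2(y, x)=147.0063° ≈ 147.0°
Leg 2: φ1=-0.4932300, φ2=-1.1195572, Δφ=-0.6263271, Δλ=0.4083809 rad; a=sin²(Δφ/2)+cosφ1·cosφ2·sin²(Δλ/2)=0.1107004205; c=2·atan2(√a, √(1-a))=0.678365951; dist=6371·c=4321.869 ≈ 4321.9 km; running total=8888.3 km
Leg 2 bearing: y=sinΔλ·cosφ2=0.17317817, x=cosφ1·sinφ2-sinφ1·cosφ2·cosΔλ=-0.60315228; θ=atan2(y, x)=163.9801° ≈ 164.0°
Leg 3: φ1=-1.1195572, φ2=-0.2086105, Δφ=0.9109467, Δλ=-2.1753121 rad; a=sin²(Δφ/2)+cosφ1·cosφ2·sin²(Δλ/2)=0.5280538087; c=2·atan2(√a, √(1-a))=1.626933424; dist=6371·c=10365.193 ≈ 10365.2 km; running total=19253.5 km
Leg 3 bearing: y=sinΔλ·cosφ2=-0.80493932, x=cosφ1·sinφ2-sinφ1·cosφ2·cosΔλ=-0.59069843; θ=atan2(y, x)=-126.2728° <0 so +360° → 233.7272° ≈ 233.7°

Leg 1: dist=4566.4 km, bearing=147.0°
Leg 2: dist=4321.9 km, bearing=164.0°
Leg 3: dist=10365.2 km, bearing=233.7°
Total: 19253.5 km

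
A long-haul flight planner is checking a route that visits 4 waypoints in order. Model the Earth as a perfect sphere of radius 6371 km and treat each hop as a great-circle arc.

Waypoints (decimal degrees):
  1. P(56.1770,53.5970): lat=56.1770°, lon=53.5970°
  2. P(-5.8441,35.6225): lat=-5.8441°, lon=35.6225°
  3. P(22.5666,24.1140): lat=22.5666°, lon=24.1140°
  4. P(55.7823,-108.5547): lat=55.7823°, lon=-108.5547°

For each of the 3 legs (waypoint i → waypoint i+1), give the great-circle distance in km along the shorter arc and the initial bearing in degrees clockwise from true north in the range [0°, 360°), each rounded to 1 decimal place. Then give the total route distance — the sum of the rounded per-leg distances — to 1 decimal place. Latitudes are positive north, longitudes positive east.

Leg 1: φ1=0.9804736, φ2=-0.1019988, Δφ=-1.0824724, Δλ=-0.3137142 rad; a=sin²(Δφ/2)+cosφ1·cosφ2·sin²(Δλ/2)=0.2789396498; c=2·atan2(√a, √(1-a))=1.112834696; dist=6371·c=7089.870 ≈ 7089.9 km; running total=7089.9 km
Leg 1 bearing: y=sinΔλ·cosφ2=-0.30698981, x=cosφ1·sinφ2-sinφ1·cosφ2·cosΔλ=-0.84278499; θ=atan2(y, x)=-159.9855° <0 so +360° → 200.0145° ≈ 200.0°
Leg 2: φ1=-0.1019988, φ2=0.3938615, Δφ=0.4958603, Δλ=-0.2008612 rad; a=sin²(Δφ/2)+cosφ1·cosφ2·sin²(Δλ/2)=0.0694546538; c=2·atan2(√a, √(1-a))=0.533385409; dist=6371·c=3398.198 ≈ 3398.2 km; running total=10488.1 km
Leg 2 bearing: y=sinΔλ·cosφ2=-0.18423739, x=cosφ1·sinφ2-sinφ1·cosφ2·cosΔλ=0.47389810; θ=atan2(y, x)=-21.2446° <0 so +360° → 338.7554° ≈ 338.8°
Leg 3: φ1=0.3938615, φ2=0.9735848, Δφ=0.5797233, Δλ=-2.3155056 rad; a=sin²(Δφ/2)+cosφ1·cosφ2·sin²(Δλ/2)=0.5173083940; c=2·atan2(√a, √(1-a))=1.605420032; dist=6371·c=10228.131 ≈ 10228.1 km; running total=20716.2 km
Leg 3 bearing: y=sinΔλ·cosφ2=-0.41347930, x=cosφ1·sinφ2-sinφ1·cosφ2·cosΔλ=0.90985523; θ=atan2(y, x)=-24.4392° <0 so +360° → 335.5608° ≈ 335.6°

Leg 1: dist=7089.9 km, bearing=200.0°
Leg 2: dist=3398.2 km, bearing=338.8°
Leg 3: dist=10228.1 km, bearing=335.6°
Total: 20716.2 km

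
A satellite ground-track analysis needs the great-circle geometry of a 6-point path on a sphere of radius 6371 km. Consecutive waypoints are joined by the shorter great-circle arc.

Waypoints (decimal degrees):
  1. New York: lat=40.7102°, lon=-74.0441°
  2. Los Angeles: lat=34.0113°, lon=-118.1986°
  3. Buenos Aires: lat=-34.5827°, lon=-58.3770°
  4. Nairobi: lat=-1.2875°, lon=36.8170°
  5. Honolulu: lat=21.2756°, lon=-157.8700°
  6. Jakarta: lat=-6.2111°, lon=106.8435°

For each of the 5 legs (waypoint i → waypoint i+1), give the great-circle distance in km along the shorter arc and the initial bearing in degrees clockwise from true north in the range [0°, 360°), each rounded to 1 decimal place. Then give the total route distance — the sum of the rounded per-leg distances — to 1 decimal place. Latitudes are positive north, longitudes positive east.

Leg 1: dist=3930.6 km, bearing=273.6°
Leg 2: dist=9844.5 km, bearing=134.6°
Leg 3: dist=10401.3 km, bearing=94.0°
Leg 4: dist=17281.0 km, bearing=34.6°
Leg 5: dist=10803.5 km, bearing=266.1°
Total: 52260.9 km

Leg 1: φ1=0.7105270, φ2=0.5936092, Δφ=-0.1169179, Δλ=-0.7706414 rad; a=sin²(Δφ/2)+cosφ1·cosφ2·sin²(Δλ/2)=0.0921781657; c=2·atan2(√a, √(1-a))=0.616955457; dist=6371·c=3930.623 ≈ 3930.6 km; running total=3930.6 km
Leg 1 bearing: y=sinΔλ·cosφ2=-0.57742706, x=cosφ1·sinφ2-sinφ1·cosφ2·cosΔλ=0.03610254; θ=atan2(y, x)=-86.4223° <0 so +360° → 273.5777° ≈ 273.6°
Leg 2: φ1=0.5936092, φ2=-0.6035820, Δφ=-1.1971911, Δλ=1.0440839 rad; a=sin²(Δφ/2)+cosφ1·cosφ2·sin²(Δλ/2)=0.4872091218; c=2·atan2(√a, √(1-a))=1.545211779; dist=6371·c=9844.544 ≈ 9844.5 km; running total=13775.1 km
Leg 2 bearing: y=sinΔλ·cosφ2=0.71172025, x=cosφ1·sinφ2-sinφ1·cosφ2·cosΔλ=-0.70199705; θ=atan2(y, x)=134.6059° ≈ 134.6°
Leg 3: φ1=-0.6035820, φ2=-0.0224711, Δφ=0.5811109, Δλ=1.6614487 rad; a=sin²(Δφ/2)+cosφ1·cosφ2·sin²(Δλ/2)=0.5308802036; c=2·atan2(√a, √(1-a))=1.632596064; dist=6371·c=10401.270 ≈ 10401.3 km; running total=24176.4 km
Leg 3 bearing: y=sinΔλ·cosφ2=0.99564246, x=cosφ1·sinφ2-sinφ1·cosφ2·cosΔλ=-0.06986954; θ=atan2(y, x)=94.0142° ≈ 94.0°
Leg 4: φ1=-0.0224711, φ2=0.3713293, Δφ=0.3938004, Δλ=-3.3979292 rad; a=sin²(Δφ/2)+cosφ1·cosφ2·sin²(Δλ/2)=0.9546617717; c=2·atan2(√a, √(1-a))=2.712451743; dist=6371·c=17281.030 ≈ 17281.0 km; running total=41457.4 km
Leg 4 bearing: y=sinΔλ·cosφ2=0.23625877, x=cosφ1·sinφ2-sinφ1·cosφ2·cosΔλ=0.34250911; θ=atan2(y, x)=34.5975° ≈ 34.6°
Leg 5: φ1=0.3713293, φ2=-0.1084041, Δφ=-0.4797334, Δλ=4.6201221 rad; a=sin²(Δφ/2)+cosφ1·cosφ2·sin²(Δλ/2)=0.5623052378; c=2·atan2(√a, √(1-a))=1.695731564; dist=6371·c=10803.506 ≈ 10803.5 km; running total=52260.9 km
Leg 5 bearing: y=sinΔλ·cosφ2=-0.98990143, x=cosφ1·sinφ2-sinφ1·cosφ2·cosΔλ=-0.06758252; θ=atan2(y, x)=-93.9056° <0 so +360° → 266.0944° ≈ 266.1°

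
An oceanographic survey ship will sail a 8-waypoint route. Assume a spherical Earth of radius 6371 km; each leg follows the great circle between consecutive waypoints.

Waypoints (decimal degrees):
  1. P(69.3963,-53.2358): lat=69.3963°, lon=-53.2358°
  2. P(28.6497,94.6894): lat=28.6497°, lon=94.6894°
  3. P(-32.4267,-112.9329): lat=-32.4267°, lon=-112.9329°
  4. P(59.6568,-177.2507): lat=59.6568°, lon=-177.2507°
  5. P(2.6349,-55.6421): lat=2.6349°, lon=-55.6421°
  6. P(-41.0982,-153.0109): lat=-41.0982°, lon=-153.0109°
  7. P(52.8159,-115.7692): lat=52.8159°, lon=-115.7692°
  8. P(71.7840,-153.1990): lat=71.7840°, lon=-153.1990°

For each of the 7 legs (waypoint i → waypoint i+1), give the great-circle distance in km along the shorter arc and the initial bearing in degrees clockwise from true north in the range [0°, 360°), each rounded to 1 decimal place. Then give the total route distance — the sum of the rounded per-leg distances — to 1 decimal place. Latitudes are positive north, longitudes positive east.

Leg 1: φ1=1.2111939, φ2=0.5000316, Δφ=-0.7111623, Δλ=2.5817818 rad; a=sin²(Δφ/2)+cosφ1·cosφ2·sin²(Δλ/2)=0.4064462920; c=2·atan2(√a, √(1-a))=1.382579598; dist=6371·c=8808.415 ≈ 8808.4 km; running total=8808.4 km
Leg 1 bearing: y=sinΔλ·cosφ2=0.46601106, x=cosφ1·sinφ2-sinφ1·cosφ2·cosΔλ=0.86476847; θ=atan2(y, x)=28.3196° ≈ 28.3°
Leg 2: φ1=0.5000316, φ2=-0.5659527, Δφ=-1.0659843, Δλ=-3.6236927 rad; a=sin²(Δφ/2)+cosφ1·cosφ2·sin²(Δλ/2)=0.9567006644; c=2·atan2(√a, √(1-a))=2.722359420; dist=6371·c=17344.152 ≈ 17344.2 km; running total=26152.6 km
Leg 2 bearing: y=sinΔλ·cosφ2=0.39134916, x=cosφ1·sinφ2-sinφ1·cosφ2·cosΔλ=-0.11199931; θ=atan2(y, x)=105.9705° ≈ 106.0°
Leg 3: φ1=-0.5659527, φ2=1.0412076, Δφ=1.6071603, Δλ=-1.1225574 rad; a=sin²(Δφ/2)+cosφ1·cosφ2·sin²(Δλ/2)=0.6389843915; c=2·atan2(√a, √(1-a))=1.852475236; dist=6371·c=11802.120 ≈ 11802.1 km; running total=37954.7 km
Leg 3 bearing: y=sinΔλ·cosφ2=-0.45527274, x=cosφ1·sinφ2-sinφ1·cosφ2·cosΔλ=0.84584874; θ=atan2(y, x)=-28.2911° <0 so +360° → 331.7089° ≈ 331.7°
Leg 4: φ1=1.0412076, φ2=0.0459877, Δφ=-0.9952199, Δλ=2.1224705 rad; a=sin²(Δφ/2)+cosφ1·cosφ2·sin²(Δλ/2)=0.6124084911; c=2·atan2(√a, √(1-a))=1.797551533; dist=6371·c=11452.201 ≈ 11452.2 km; running total=49406.9 km
Leg 4 bearing: y=sinΔλ·cosφ2=0.85074787, x=cosφ1·sinφ2-sinφ1·cosφ2·cosΔλ=0.47506356; θ=atan2(y, x)=60.8207° ≈ 60.8°
Leg 5: φ1=0.0459877, φ2=-0.7172989, Δφ=-0.7632866, Δλ=-1.6994061 rad; a=sin²(Δφ/2)+cosφ1·cosφ2·sin²(Δλ/2)=0.5633842933; c=2·atan2(√a, √(1-a))=1.697906927; dist=6371·c=10817.365 ≈ 10817.4 km; running total=60224.3 km
Leg 5 bearing: y=sinΔλ·cosφ2=-0.74736031, x=cosφ1·sinφ2-sinφ1·cosφ2·cosΔλ=-0.65221338; θ=atan2(y, x)=-131.1109° <0 so +360° → 228.8891° ≈ 228.9°
Leg 6: φ1=-0.7172989, φ2=0.9218114, Δφ=1.6391103, Δλ=0.6499903 rad; a=sin²(Δφ/2)+cosφ1·cosφ2·sin²(Δλ/2)=0.5805658478; c=2·atan2(√a, √(1-a))=1.732633552; dist=6371·c=11038.608 ≈ 11038.6 km; running total=71262.9 km
Leg 6 bearing: y=sinΔλ·cosφ2=0.36575670, x=cosφ1·sinφ2-sinφ1·cosφ2·cosΔλ=0.91665621; θ=atan2(y, x)=21.7526° ≈ 21.8°
Leg 7: φ1=0.9218114, φ2=1.2528672, Δφ=0.3310558, Δλ=-0.6532732 rad; a=sin²(Δφ/2)+cosφ1·cosφ2·sin²(Δλ/2)=0.0466004938; c=2·atan2(√a, √(1-a))=0.435168522; dist=6371·c=2772.459 ≈ 2772.5 km; running total=74035.4 km
Leg 7 bearing: y=sinΔλ·cosφ2=-0.18999494, x=cosφ1·sinφ2-sinφ1·cosφ2·cosΔλ=0.37632097; θ=atan2(y, x)=-26.7881° <0 so +360° → 333.2119° ≈ 333.2°

Leg 1: dist=8808.4 km, bearing=28.3°
Leg 2: dist=17344.2 km, bearing=106.0°
Leg 3: dist=11802.1 km, bearing=331.7°
Leg 4: dist=11452.2 km, bearing=60.8°
Leg 5: dist=10817.4 km, bearing=228.9°
Leg 6: dist=11038.6 km, bearing=21.8°
Leg 7: dist=2772.5 km, bearing=333.2°
Total: 74035.4 km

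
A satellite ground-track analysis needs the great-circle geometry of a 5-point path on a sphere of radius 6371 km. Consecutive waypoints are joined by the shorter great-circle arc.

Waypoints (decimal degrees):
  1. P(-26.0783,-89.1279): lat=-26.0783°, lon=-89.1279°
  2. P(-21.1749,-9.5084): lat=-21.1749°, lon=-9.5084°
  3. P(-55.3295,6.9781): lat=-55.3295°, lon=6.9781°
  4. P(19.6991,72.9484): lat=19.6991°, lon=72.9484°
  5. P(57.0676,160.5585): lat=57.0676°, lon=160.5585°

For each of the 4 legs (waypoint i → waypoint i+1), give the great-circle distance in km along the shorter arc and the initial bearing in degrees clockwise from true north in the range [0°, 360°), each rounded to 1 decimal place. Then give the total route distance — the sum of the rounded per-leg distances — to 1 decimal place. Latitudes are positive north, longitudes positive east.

Leg 1: φ1=-0.4551522, φ2=-0.3695717, Δφ=0.0855805, Δλ=1.3896224 rad; a=sin²(Δφ/2)+cosφ1·cosφ2·sin²(Δλ/2)=0.3451481619; c=2·atan2(√a, √(1-a))=1.255914957; dist=6371·c=8001.434 ≈ 8001.4 km; running total=8001.4 km
Leg 1 bearing: y=sinΔλ·cosφ2=0.91722006, x=cosφ1·sinφ2-sinφ1·cosφ2·cosΔλ=-0.25058132; θ=atan2(y, x)=105.2801° ≈ 105.3°
Leg 2: φ1=-0.3695717, φ2=-0.9656819, Δφ=-0.5961102, Δλ=0.2877437 rad; a=sin²(Δφ/2)+cosφ1·cosφ2·sin²(Δλ/2)=0.0971414081; c=2·atan2(√a, √(1-a))=0.633911009; dist=6371·c=4038.647 ≈ 4038.6 km; running total=12040.0 km
Leg 2 bearing: y=sinΔλ·cosφ2=0.16143536, x=cosφ1·sinφ2-sinφ1·cosφ2·cosΔλ=-0.56987582; θ=atan2(y, x)=164.1835° ≈ 164.2°
Leg 3: φ1=-0.9656819, φ2=0.3438142, Δφ=1.3094961, Δλ=1.1513989 rad; a=sin²(Δφ/2)+cosφ1·cosφ2·sin²(Δλ/2)=0.5295701216; c=2·atan2(√a, √(1-a))=1.629971099; dist=6371·c=10384.546 ≈ 10384.5 km; running total=22424.5 km
Leg 3 bearing: y=sinΔλ·cosφ2=0.85988236, x=cosφ1·sinφ2-sinφ1·cosφ2·cosΔλ=0.50705498; θ=atan2(y, x)=59.4730° ≈ 59.5°
Leg 4: φ1=0.3438142, φ2=0.9960175, Δφ=0.6522034, Δλ=1.5290847 rad; a=sin²(Δφ/2)+cosφ1·cosφ2·sin²(Δλ/2)=0.3478704737; c=2·atan2(√a, √(1-a))=1.261635819; dist=6371·c=8037.882 ≈ 8037.9 km; running total=30462.4 km
Leg 4 bearing: y=sinΔλ·cosφ2=0.54317629, x=cosφ1·sinφ2-sinφ1·cosφ2·cosΔλ=0.78255092; θ=atan2(y, x)=34.7649° ≈ 34.8°

Leg 1: dist=8001.4 km, bearing=105.3°
Leg 2: dist=4038.6 km, bearing=164.2°
Leg 3: dist=10384.5 km, bearing=59.5°
Leg 4: dist=8037.9 km, bearing=34.8°
Total: 30462.4 km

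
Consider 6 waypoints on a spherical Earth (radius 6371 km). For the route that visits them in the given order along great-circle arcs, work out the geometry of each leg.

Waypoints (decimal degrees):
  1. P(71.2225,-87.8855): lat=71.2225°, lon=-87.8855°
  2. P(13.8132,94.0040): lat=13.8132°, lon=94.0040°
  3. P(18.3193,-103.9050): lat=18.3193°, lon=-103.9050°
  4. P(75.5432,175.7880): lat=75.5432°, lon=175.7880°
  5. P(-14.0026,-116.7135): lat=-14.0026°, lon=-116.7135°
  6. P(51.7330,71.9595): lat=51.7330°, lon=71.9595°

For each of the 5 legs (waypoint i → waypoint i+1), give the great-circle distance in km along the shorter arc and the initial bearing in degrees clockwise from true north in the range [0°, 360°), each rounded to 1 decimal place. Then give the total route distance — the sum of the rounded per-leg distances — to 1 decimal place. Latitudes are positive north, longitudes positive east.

Leg 1: dist=10558.5 km, bearing=358.2°
Leg 2: dist=15938.3 km, bearing=29.3°
Leg 3: dist=7768.4 km, bearing=344.8°
Leg 4: dist=10912.7 km, bearing=115.1°
Leg 5: dist=15748.6 km, bearing=351.3°
Total: 60926.5 km

Leg 1: φ1=1.2430671, φ2=0.2410858, Δφ=-1.0019813, Δλ=3.1745706 rad; a=sin²(Δφ/2)+cosφ1·cosφ2·sin²(Δλ/2)=0.5431825272; c=2·atan2(√a, √(1-a))=1.657269108; dist=6371·c=10558.461 ≈ 10558.5 km; running total=10558.5 km
Leg 1 bearing: y=sinΔλ·cosφ2=-0.03201845, x=cosφ1·sinφ2-sinφ1·cosφ2·cosΔλ=0.99574891; θ=atan2(y, x)=-1.8417° <0 so +360° → 358.1583° ≈ 358.2°
Leg 2: φ1=0.2410858, φ2=0.3197321, Δφ=0.0786463, Δλ=-3.4541637 rad; a=sin²(Δφ/2)+cosφ1·cosφ2·sin²(Δλ/2)=0.9010762161; c=2·atan2(√a, √(1-a))=2.501687560; dist=6371·c=15938.251 ≈ 15938.3 km; running total=26496.8 km
Leg 2 bearing: y=sinΔλ·cosφ2=0.29192158, x=cosφ1·sinφ2-sinφ1·cosφ2·cosΔλ=0.52089660; θ=atan2(y, x)=29.2672° ≈ 29.3°
Leg 3: φ1=0.3197321, φ2=1.3184776, Δφ=0.9987455, Δλ=4.8815637 rad; a=sin²(Δφ/2)+cosφ1·cosφ2·sin²(Δλ/2)=0.3278685226; c=2·atan2(√a, √(1-a))=1.219342686; dist=6371·c=7768.432 ≈ 7768.4 km; running total=34265.2 km
Leg 3 bearing: y=sinΔλ·cosφ2=-0.24608598, x=cosφ1·sinφ2-sinφ1·cosφ2·cosΔλ=0.90604896; θ=atan2(y, x)=-15.1952° <0 so +360° → 344.8048° ≈ 344.8°
Leg 4: φ1=1.3184776, φ2=-0.2443915, Δφ=-1.5628690, Δλ=-5.1051142 rad; a=sin²(Δφ/2)+cosφ1·cosφ2·sin²(Δλ/2)=0.5708002454; c=2·atan2(√a, √(1-a))=1.712874337; dist=6371·c=10912.722 ≈ 10912.7 km; running total=45177.9 km
Leg 4 bearing: y=sinΔλ·cosφ2=0.89641650, x=cosφ1·sinφ2-sinφ1·cosφ2·cosΔλ=-0.41998424; θ=atan2(y, x)=115.1038° ≈ 115.1°
Leg 5: φ1=-0.2443915, φ2=0.9029112, Δφ=1.1473027, Δλ=3.2929651 rad; a=sin²(Δφ/2)+cosφ1·cosφ2·sin²(Δλ/2)=0.8920137159; c=2·atan2(√a, √(1-a))=2.471924077; dist=6371·c=15748.628 ≈ 15748.6 km; running total=60926.5 km
Leg 5 bearing: y=sinΔλ·cosφ2=-0.09339140, x=cosφ1·sinφ2-sinφ1·cosφ2·cosΔλ=0.61366036; θ=atan2(y, x)=-8.6533° <0 so +360° → 351.3467° ≈ 351.3°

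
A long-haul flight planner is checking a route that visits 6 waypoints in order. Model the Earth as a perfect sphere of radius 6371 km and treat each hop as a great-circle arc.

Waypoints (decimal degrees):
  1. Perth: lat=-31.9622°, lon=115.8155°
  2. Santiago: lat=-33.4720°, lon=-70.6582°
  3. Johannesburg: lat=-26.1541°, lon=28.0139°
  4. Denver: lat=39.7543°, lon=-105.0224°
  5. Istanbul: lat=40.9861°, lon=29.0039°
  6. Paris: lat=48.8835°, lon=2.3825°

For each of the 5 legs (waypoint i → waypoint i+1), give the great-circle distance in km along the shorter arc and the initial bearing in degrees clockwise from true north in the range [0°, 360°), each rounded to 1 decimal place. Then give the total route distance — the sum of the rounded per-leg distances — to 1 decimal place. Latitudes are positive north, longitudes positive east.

Leg 1: φ1=-0.5578456, φ2=-0.5841966, Δφ=-0.0263510, Δλ=-3.2545800 rad; a=sin²(Δφ/2)+cosφ1·cosφ2·sin²(Δλ/2)=0.7056127621; c=2·atan2(√a, √(1-a))=1.994594446; dist=6371·c=12707.561 ≈ 12707.6 km; running total=12707.6 km
Leg 1 bearing: y=sinΔλ·cosφ2=0.09404863, x=cosφ1·sinφ2-sinφ1·cosφ2·cosΔλ=-0.90666886; θ=atan2(y, x)=174.0779° ≈ 174.1°
Leg 2: φ1=-0.5841966, φ2=-0.4564752, Δφ=0.1277214, Δλ=1.7221530 rad; a=sin²(Δφ/2)+cosφ1·cosφ2·sin²(Δλ/2)=0.4348944185; c=2·atan2(√a, √(1-a))=1.440214374; dist=6371·c=9175.606 ≈ 9175.6 km; running total=21883.2 km
Leg 2 bearing: y=sinΔλ·cosφ2=0.88734976, x=cosφ1·sinφ2-sinφ1·cosφ2·cosΔλ=-0.44232958; θ=atan2(y, x)=116.4955° ≈ 116.5°
Leg 3: φ1=-0.4564752, φ2=0.6938434, Δφ=1.1503186, Δλ=-2.3219215 rad; a=sin²(Δφ/2)+cosφ1·cosφ2·sin²(Δλ/2)=0.8764168854; c=2·atan2(√a, √(1-a))=2.423153135; dist=6371·c=15437.909 ≈ 15437.9 km; running total=37321.1 km
Leg 3 bearing: y=sinΔλ·cosφ2=-0.56192793, x=cosφ1·sinφ2-sinφ1·cosφ2·cosΔλ=0.34275111; θ=atan2(y, x)=-58.6187° <0 so +360° → 301.3813° ≈ 301.4°
Leg 4: φ1=0.6938434, φ2=0.7153424, Δφ=0.0214990, Δλ=2.3392002 rad; a=sin²(Δφ/2)+cosφ1·cosφ2·sin²(Δλ/2)=0.4919490189; c=2·atan2(√a, √(1-a))=1.554693669; dist=6371·c=9904.953 ≈ 9905.0 km; running total=47226.1 km
Leg 4 bearing: y=sinΔλ·cosφ2=0.54276636, x=cosφ1·sinφ2-sinφ1·cosφ2·cosΔλ=0.83972937; θ=atan2(y, x)=32.8770° ≈ 32.9°
Leg 5: φ1=0.7153424, φ2=0.8531780, Δφ=0.1378356, Δλ=-0.4646311 rad; a=sin²(Δφ/2)+cosφ1·cosφ2·sin²(Δλ/2)=0.0310543703; c=2·atan2(√a, √(1-a))=0.354295137; dist=6371·c=2257.214 ≈ 2257.2 km; running total=49483.3 km
Leg 5 bearing: y=sinΔλ·cosφ2=-0.29466249, x=cosφ1·sinφ2-sinφ1·cosφ2·cosΔλ=0.18312292; θ=atan2(y, x)=-58.1404° <0 so +360° → 301.8596° ≈ 301.9°

Leg 1: dist=12707.6 km, bearing=174.1°
Leg 2: dist=9175.6 km, bearing=116.5°
Leg 3: dist=15437.9 km, bearing=301.4°
Leg 4: dist=9905.0 km, bearing=32.9°
Leg 5: dist=2257.2 km, bearing=301.9°
Total: 49483.3 km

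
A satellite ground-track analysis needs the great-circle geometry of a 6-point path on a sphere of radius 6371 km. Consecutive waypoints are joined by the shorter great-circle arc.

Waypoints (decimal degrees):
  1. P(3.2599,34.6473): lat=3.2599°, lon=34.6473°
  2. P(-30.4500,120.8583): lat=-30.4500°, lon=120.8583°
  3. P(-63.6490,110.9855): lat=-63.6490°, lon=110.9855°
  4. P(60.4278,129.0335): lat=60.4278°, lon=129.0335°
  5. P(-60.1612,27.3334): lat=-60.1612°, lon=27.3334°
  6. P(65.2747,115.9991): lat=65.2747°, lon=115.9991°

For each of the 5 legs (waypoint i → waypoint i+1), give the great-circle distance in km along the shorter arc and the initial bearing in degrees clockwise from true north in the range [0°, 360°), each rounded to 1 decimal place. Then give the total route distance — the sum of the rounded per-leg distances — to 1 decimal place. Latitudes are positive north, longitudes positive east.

Leg 1: dist=9828.8 km, bearing=120.6°
Leg 2: dist=3757.0 km, bearing=187.9°
Leg 3: dist=13880.0 km, bearing=10.7°
Leg 4: dist=15960.5 km, bearing=235.1°
Leg 5: dist=15738.7 km, bearing=42.2°
Total: 59165.0 km

Leg 1: φ1=0.0568960, φ2=-0.5314528, Δφ=-0.5883487, Δλ=1.5046658 rad; a=sin²(Δφ/2)+cosφ1·cosφ2·sin²(Δλ/2)=0.4859715093; c=2·atan2(√a, √(1-a))=1.542735663; dist=6371·c=9828.769 ≈ 9828.8 km; running total=9828.8 km
Leg 1 bearing: y=sinΔλ·cosφ2=0.86018740, x=cosφ1·sinφ2-sinφ1·cosφ2·cosΔλ=-0.50920569; θ=atan2(y, x)=120.6243° ≈ 120.6°
Leg 2: φ1=-0.5314528, φ2=-1.1108846, Δφ=-0.5794319, Δλ=-0.1723129 rad; a=sin²(Δφ/2)+cosφ1·cosφ2·sin²(Δλ/2)=0.0844464056; c=2·atan2(√a, √(1-a))=0.589700650; dist=6371·c=3756.983 ≈ 3757.0 km; running total=13585.8 km
Leg 2 bearing: y=sinΔλ·cosφ2=-0.07610641, x=cosφ1·sinφ2-sinφ1·cosφ2·cosΔλ=-0.55087989; θ=atan2(y, x)=-172.1341° <0 so +360° → 187.8659° ≈ 187.9°
Leg 3: φ1=-1.1108846, φ2=1.0546641, Δφ=2.1655487, Δλ=0.3149970 rad; a=sin²(Δφ/2)+cosφ1·cosφ2·sin²(Δλ/2)=0.7855409539; c=2·atan2(√a, √(1-a))=2.178619543; dist=6371·c=13879.985 ≈ 13880.0 km; running total=27465.8 km
Leg 3 bearing: y=sinΔλ·cosφ2=0.15289921, x=cosφ1·sinφ2-sinφ1·cosφ2·cosΔλ=0.80652792; θ=atan2(y, x)=10.7346° ≈ 10.7°
Leg 4: φ1=1.0546641, φ2=-1.0500110, Δφ=-2.1046751, Δλ=-1.7750016 rad; a=sin²(Δφ/2)+cosφ1·cosφ2·sin²(Δλ/2)=0.9021144126; c=2·atan2(√a, √(1-a))=2.505173078; dist=6371·c=15960.458 ≈ 15960.5 km; running total=43426.3 km
Leg 4 bearing: y=sinΔλ·cosφ2=-0.48722338, x=cosφ1·sinφ2-sinφ1·cosφ2·cosΔλ=-0.34033715; θ=atan2(y, x)=-124.9352° <0 so +360° → 235.0648° ≈ 235.1°
Leg 5: φ1=-1.0500110, φ2=1.1392584, Δφ=2.1892695, Δλ=1.5475084 rad; a=sin²(Δφ/2)+cosφ1·cosφ2·sin²(Δλ/2)=0.8915299174; c=2·atan2(√a, √(1-a))=2.470366793; dist=6371·c=15738.707 ≈ 15738.7 km; running total=59165.0 km
Leg 5 bearing: y=sinΔλ·cosφ2=0.41815479, x=cosφ1·sinφ2-sinφ1·cosφ2·cosΔλ=0.46039534; θ=atan2(y, x)=42.2473° ≈ 42.2°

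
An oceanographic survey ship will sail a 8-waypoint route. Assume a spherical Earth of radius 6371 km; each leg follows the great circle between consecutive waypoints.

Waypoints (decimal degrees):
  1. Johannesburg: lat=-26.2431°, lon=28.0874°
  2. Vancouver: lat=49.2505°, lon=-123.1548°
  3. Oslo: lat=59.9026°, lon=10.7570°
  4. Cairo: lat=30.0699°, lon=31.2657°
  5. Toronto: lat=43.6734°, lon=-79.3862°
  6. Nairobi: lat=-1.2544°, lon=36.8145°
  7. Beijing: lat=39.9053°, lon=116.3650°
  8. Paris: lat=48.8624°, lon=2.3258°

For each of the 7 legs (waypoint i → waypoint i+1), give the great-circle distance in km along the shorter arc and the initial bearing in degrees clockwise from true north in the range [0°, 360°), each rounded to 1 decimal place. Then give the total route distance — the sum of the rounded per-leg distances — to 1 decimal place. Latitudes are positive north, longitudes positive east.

Leg 1: φ1=-0.4580285, φ2=0.8595834, Δφ=1.3176119, Δλ=-2.6396744 rad; a=sin²(Δφ/2)+cosφ1·cosφ2·sin²(Δλ/2)=0.9241215489; c=2·atan2(√a, √(1-a))=2.583455385; dist=6371·c=16459.194 ≈ 16459.2 km; running total=16459.2 km
Leg 1 bearing: y=sinΔλ·cosφ2=-0.31404484, x=cosφ1·sinφ2-sinφ1·cosφ2·cosΔλ=0.42644987; θ=atan2(y, x)=-36.3686° <0 so +360° → 323.6314° ≈ 323.6°
Leg 2: φ1=0.8595834, φ2=1.0454976, Δφ=0.1859142, Δλ=2.3372018 rad; a=sin²(Δφ/2)+cosφ1·cosφ2·sin²(Δλ/2)=0.2857970558; c=2·atan2(√a, √(1-a))=1.128068494; dist=6371·c=7186.924 ≈ 7186.9 km; running total=23646.1 km
Leg 2 bearing: y=sinΔλ·cosφ2=0.36126421, x=cosφ1·sinφ2-sinφ1·cosφ2·cosΔλ=0.82822495; θ=atan2(y, x)=23.5664° ≈ 23.6°
Leg 3: φ1=1.0454976, φ2=0.5248188, Δφ=-0.5206788, Δλ=0.3579443 rad; a=sin²(Δφ/2)+cosφ1·cosφ2·sin²(Δλ/2)=0.0800122300; c=2·atan2(√a, √(1-a))=0.573558183; dist=6371·c=3654.139 ≈ 3654.1 km; running total=27300.2 km
Leg 3 bearing: y=sinΔλ·cosφ2=0.30319772, x=cosφ1·sinφ2-sinφ1·cosφ2·cosΔλ=-0.45001359; θ=atan2(y, x)=146.0298° ≈ 146.0°
Leg 4: φ1=0.5248188, φ2=0.7622446, Δφ=0.2374259, Δλ=-1.9312400 rad; a=sin²(Δφ/2)+cosφ1·cosφ2·sin²(Δλ/2)=0.4373805633; c=2·atan2(√a, √(1-a))=1.445227730; dist=6371·c=9207.546 ≈ 9207.5 km; running total=36507.7 km
Leg 4 bearing: y=sinΔλ·cosφ2=-0.67680966, x=cosφ1·sinφ2-sinφ1·cosφ2·cosΔλ=0.72542671; θ=atan2(y, x)=-43.0143° <0 so +360° → 316.9857° ≈ 317.0°
Leg 5: φ1=0.7622446, φ2=-0.0218934, Δφ=-0.7841380, Δλ=2.0280848 rad; a=sin²(Δφ/2)+cosφ1·cosφ2·sin²(Δλ/2)=0.6671922078; c=2·atan2(√a, √(1-a))=1.911748297; dist=6371·c=12179.748 ≈ 12179.7 km; running total=48687.4 km
Leg 5 bearing: y=sinΔλ·cosφ2=0.89703795, x=cosφ1·sinφ2-sinφ1·cosφ2·cosΔλ=0.28898094; θ=atan2(y, x)=72.1436° ≈ 72.1°
Leg 6: φ1=-0.0218934, φ2=0.6964789, Δφ=0.7183723, Δλ=1.3884181 rad; a=sin²(Δφ/2)+cosφ1·cosφ2·sin²(Δλ/2)=0.4374741079; c=2·atan2(√a, √(1-a))=1.445416302; dist=6371·c=9208.747 ≈ 9208.7 km; running total=57896.1 km
Leg 6 bearing: y=sinΔλ·cosφ2=0.75438348, x=cosφ1·sinφ2-sinφ1·cosφ2·cosΔλ=0.64441262; θ=atan2(y, x)=49.4952° ≈ 49.5°
Leg 7: φ1=0.6964789, φ2=0.8528098, Δφ=0.1563309, Δλ=-1.9903595 rad; a=sin²(Δφ/2)+cosφ1·cosφ2·sin²(Δλ/2)=0.3612138611; c=2·atan2(√a, √(1-a))=1.289530166; dist=6371·c=8215.597 ≈ 8215.6 km; running total=66111.7 km
Leg 7 bearing: y=sinΔλ·cosφ2=-0.60081060, x=cosφ1·sinφ2-sinφ1·cosφ2·cosΔλ=0.74965342; θ=atan2(y, x)=-38.7105° <0 so +360° → 321.2895° ≈ 321.3°

Leg 1: dist=16459.2 km, bearing=323.6°
Leg 2: dist=7186.9 km, bearing=23.6°
Leg 3: dist=3654.1 km, bearing=146.0°
Leg 4: dist=9207.5 km, bearing=317.0°
Leg 5: dist=12179.7 km, bearing=72.1°
Leg 6: dist=9208.7 km, bearing=49.5°
Leg 7: dist=8215.6 km, bearing=321.3°
Total: 66111.7 km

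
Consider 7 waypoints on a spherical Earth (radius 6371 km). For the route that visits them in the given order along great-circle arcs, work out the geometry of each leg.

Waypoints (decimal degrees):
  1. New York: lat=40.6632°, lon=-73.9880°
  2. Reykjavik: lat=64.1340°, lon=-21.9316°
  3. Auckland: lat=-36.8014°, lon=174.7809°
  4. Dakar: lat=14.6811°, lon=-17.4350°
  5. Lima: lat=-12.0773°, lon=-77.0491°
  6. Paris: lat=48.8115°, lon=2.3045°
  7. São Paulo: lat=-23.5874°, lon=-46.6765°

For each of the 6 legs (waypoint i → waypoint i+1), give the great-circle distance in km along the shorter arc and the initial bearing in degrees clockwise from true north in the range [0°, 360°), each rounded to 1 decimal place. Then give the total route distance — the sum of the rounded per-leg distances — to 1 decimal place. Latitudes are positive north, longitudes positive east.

Leg 1: φ1=0.7097067, φ2=1.1193495, Δφ=0.4096427, Δλ=0.9085556 rad; a=sin²(Δφ/2)+cosφ1·cosφ2·sin²(Δλ/2)=0.1050918358; c=2·atan2(√a, √(1-a))=0.660286847; dist=6371·c=4206.688 ≈ 4206.7 km; running total=4206.7 km
Leg 1 bearing: y=sinΔλ·cosφ2=0.34404803, x=cosφ1·sinφ2-sinφ1·cosφ2·cosΔλ=0.50776089; θ=atan2(y, x)=34.1207° ≈ 34.1°
Leg 2: φ1=1.1193495, φ2=-0.6423056, Δφ=-1.7616551, Δλ=3.4332808 rad; a=sin²(Δφ/2)+cosφ1·cosφ2·sin²(Δλ/2)=0.9368002389; c=2·atan2(√a, √(1-a))=2.633348812; dist=6371·c=16777.065 ≈ 16777.1 km; running total=20983.8 km
Leg 2 bearing: y=sinΔλ·cosφ2=-0.23026169, x=cosφ1·sinφ2-sinφ1·cosφ2·cosΔλ=0.42872107; θ=atan2(y, x)=-28.2398° <0 so +360° → 331.7602° ≈ 331.8°
Leg 3: φ1=-0.6423056, φ2=0.2562335, Δφ=0.8985391, Δλ=-3.3548003 rad; a=sin²(Δφ/2)+cosφ1·cosφ2·sin²(Δλ/2)=0.9544283754; c=2·atan2(√a, √(1-a))=2.711331259; dist=6371·c=17273.891 ≈ 17273.9 km; running total=38257.7 km
Leg 3 bearing: y=sinΔλ·cosφ2=0.20468772, x=cosφ1·sinφ2-sinφ1·cosφ2·cosΔλ=-0.36343135; θ=atan2(y, x)=150.6114° ≈ 150.6°
Leg 4: φ1=0.2562335, φ2=-0.2107886, Δφ=-0.4670222, Δλ=-1.0404623 rad; a=sin²(Δφ/2)+cosφ1·cosφ2·sin²(Δλ/2)=0.2872751985; c=2·atan2(√a, √(1-a))=1.131337691; dist=6371·c=7207.752 ≈ 7207.8 km; running total=45465.5 km
Leg 4 bearing: y=sinΔλ·cosφ2=-0.84354472, x=cosφ1·sinφ2-sinφ1·cosφ2·cosΔλ=-0.32775744; θ=atan2(y, x)=-111.2335° <0 so +360° → 248.7665° ≈ 248.8°
Leg 5: φ1=-0.2107886, φ2=0.8519214, Δφ=1.0627100, Δλ=1.3849816 rad; a=sin²(Δφ/2)+cosφ1·cosφ2·sin²(Δλ/2)=0.5192429856; c=2·atan2(√a, √(1-a))=1.609291805; dist=6371·c=10252.798 ≈ 10252.8 km; running total=55718.3 km
Leg 5 bearing: y=sinΔλ·cosφ2=0.64720238, x=cosφ1·sinφ2-sinφ1·cosφ2·cosΔλ=0.76134611; θ=atan2(y, x)=40.3671° ≈ 40.4°
Leg 6: φ1=0.8519214, φ2=-0.4116778, Δφ=-1.2635992, Δλ=-0.8548797 rad; a=sin²(Δφ/2)+cosφ1·cosφ2·sin²(Δλ/2)=0.4525176835; c=2·atan2(√a, √(1-a))=1.475688375; dist=6371·c=9401.611 ≈ 9401.6 km; running total=65119.9 km
Leg 6 bearing: y=sinΔλ·cosφ2=-0.69145474, x=cosφ1·sinφ2-sinφ1·cosφ2·cosΔλ=-0.71615086; θ=atan2(y, x)=-136.0051° <0 so +360° → 223.9949° ≈ 224.0°

Leg 1: dist=4206.7 km, bearing=34.1°
Leg 2: dist=16777.1 km, bearing=331.8°
Leg 3: dist=17273.9 km, bearing=150.6°
Leg 4: dist=7207.8 km, bearing=248.8°
Leg 5: dist=10252.8 km, bearing=40.4°
Leg 6: dist=9401.6 km, bearing=224.0°
Total: 65119.9 km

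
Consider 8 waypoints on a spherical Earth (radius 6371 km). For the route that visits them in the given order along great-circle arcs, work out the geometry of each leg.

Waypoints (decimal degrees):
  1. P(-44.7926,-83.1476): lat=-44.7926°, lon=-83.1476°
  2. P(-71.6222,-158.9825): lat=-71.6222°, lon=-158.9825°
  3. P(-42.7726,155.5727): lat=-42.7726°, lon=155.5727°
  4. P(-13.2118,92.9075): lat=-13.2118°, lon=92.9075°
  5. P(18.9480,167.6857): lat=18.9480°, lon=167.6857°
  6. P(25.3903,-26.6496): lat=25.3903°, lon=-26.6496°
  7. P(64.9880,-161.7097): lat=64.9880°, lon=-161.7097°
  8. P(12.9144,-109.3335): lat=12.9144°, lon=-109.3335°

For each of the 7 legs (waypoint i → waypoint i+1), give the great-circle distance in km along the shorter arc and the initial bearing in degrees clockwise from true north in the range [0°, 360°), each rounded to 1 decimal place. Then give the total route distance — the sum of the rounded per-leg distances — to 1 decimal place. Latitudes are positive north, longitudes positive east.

Leg 1: φ1=-0.7817784, φ2=-1.2500432, Δφ=-0.4682649, Δλ=-1.3235687 rad; a=sin²(Δφ/2)+cosφ1·cosφ2·sin²(Δλ/2)=0.1383183210; c=2·atan2(√a, √(1-a))=0.762135224; dist=6371·c=4855.564 ≈ 4855.6 km; running total=4855.6 km
Leg 1 bearing: y=sinΔλ·cosφ2=-0.30569510, x=cosφ1·sinφ2-sinφ1·cosφ2·cosΔλ=-0.61910900; θ=atan2(y, x)=-153.7214° <0 so +360° → 206.2786° ≈ 206.3°
Leg 2: φ1=-1.2500432, φ2=-0.7465227, Δφ=0.5035205, Δλ=5.4900239 rad; a=sin²(Δφ/2)+cosφ1·cosφ2·sin²(Δλ/2)=0.0965857161; c=2·atan2(√a, √(1-a))=0.632032222; dist=6371·c=4026.677 ≈ 4026.7 km; running total=8882.3 km
Leg 2 bearing: y=sinΔλ·cosφ2=-0.52306892, x=cosφ1·sinφ2-sinφ1·cosφ2·cosΔλ=0.27463898; θ=atan2(y, x)=-62.2981° <0 so +360° → 297.7019° ≈ 297.7°
Leg 3: φ1=-0.7465227, φ2=-0.2305894, Δφ=0.5159333, Δλ=-1.0937141 rad; a=sin²(Δφ/2)+cosφ1·cosφ2·sin²(Δλ/2)=0.2583223004; c=2·atan2(√a, √(1-a))=1.066312769; dist=6371·c=6793.479 ≈ 6793.5 km; running total=15675.8 km
Leg 3 bearing: y=sinΔλ·cosφ2=-0.86482582, x=cosφ1·sinφ2-sinφ1·cosφ2·cosΔλ=0.13580815; θ=atan2(y, x)=-81.0754° <0 so +360° → 278.9246° ≈ 278.9°
Leg 4: φ1=-0.2305894, φ2=0.3307050, Δφ=0.5612944, Δλ=1.3051258 rad; a=sin²(Δφ/2)+cosφ1·cosφ2·sin²(Δλ/2)=0.4162281727; c=2·atan2(√a, √(1-a))=1.402458752; dist=6371·c=8935.065 ≈ 8935.1 km; running total=24610.9 km
Leg 4 bearing: y=sinΔλ·cosφ2=0.91263137, x=cosφ1·sinφ2-sinφ1·cosφ2·cosΔλ=0.37287144; θ=atan2(y, x)=67.7767° ≈ 67.8°
Leg 5: φ1=0.3307050, φ2=0.4431443, Δφ=0.1124393, Δλ=-3.3917908 rad; a=sin²(Δφ/2)+cosφ1·cosφ2·sin²(Δλ/2)=0.8443104228; c=2·atan2(√a, √(1-a))=2.330381695; dist=6371·c=14846.862 ≈ 14846.9 km; running total=39457.8 km
Leg 5 bearing: y=sinΔλ·cosφ2=0.22368016, x=cosφ1·sinφ2-sinφ1·cosφ2·cosΔλ=0.68975975; θ=atan2(y, x)=17.9672° ≈ 18.0°
Leg 6: φ1=0.4431443, φ2=1.1342546, Δφ=0.6911102, Δλ=-2.3572434 rad; a=sin²(Δφ/2)+cosφ1·cosφ2·sin²(Δλ/2)=0.4409023748; c=2·atan2(√a, √(1-a))=1.452324132; dist=6371·c=9252.757 ≈ 9252.8 km; running total=48710.6 km
Leg 6 bearing: y=sinΔλ·cosφ2=-0.29865669, x=cosφ1·sinφ2-sinφ1·cosφ2·cosΔλ=0.94701323; θ=atan2(y, x)=-17.5036° <0 so +360° → 342.4964° ≈ 342.5°
Leg 7: φ1=1.1342546, φ2=0.2253988, Δφ=-0.9088558, Δλ=0.9141371 rad; a=sin²(Δφ/2)+cosφ1·cosφ2·sin²(Δλ/2)=0.2729399913; c=2·atan2(√a, √(1-a))=1.099412062; dist=6371·c=7004.354 ≈ 7004.4 km; running total=55715.0 km
Leg 7 bearing: y=sinΔλ·cosφ2=0.77200162, x=cosφ1·sinφ2-sinφ1·cosφ2·cosΔλ=-0.44473420; θ=atan2(y, x)=119.9454° ≈ 119.9°

Leg 1: dist=4855.6 km, bearing=206.3°
Leg 2: dist=4026.7 km, bearing=297.7°
Leg 3: dist=6793.5 km, bearing=278.9°
Leg 4: dist=8935.1 km, bearing=67.8°
Leg 5: dist=14846.9 km, bearing=18.0°
Leg 6: dist=9252.8 km, bearing=342.5°
Leg 7: dist=7004.4 km, bearing=119.9°
Total: 55715.0 km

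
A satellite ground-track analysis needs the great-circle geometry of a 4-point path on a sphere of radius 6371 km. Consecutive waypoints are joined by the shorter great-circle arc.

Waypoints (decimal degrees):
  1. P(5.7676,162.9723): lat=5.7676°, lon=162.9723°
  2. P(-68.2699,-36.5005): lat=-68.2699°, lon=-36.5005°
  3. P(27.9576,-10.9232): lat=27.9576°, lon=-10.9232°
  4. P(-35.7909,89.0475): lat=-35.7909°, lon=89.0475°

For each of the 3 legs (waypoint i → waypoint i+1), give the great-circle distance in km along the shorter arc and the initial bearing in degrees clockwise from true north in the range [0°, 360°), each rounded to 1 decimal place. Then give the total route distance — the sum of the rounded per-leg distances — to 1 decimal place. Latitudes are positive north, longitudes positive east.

Leg 1: φ1=0.1006636, φ2=-1.1915345, Δφ=-1.2921981, Δλ=-3.4814571 rad; a=sin²(Δφ/2)+cosφ1·cosφ2·sin²(Δλ/2)=0.7203213633; c=2·atan2(√a, √(1-a))=2.027110859; dist=6371·c=12914.723 ≈ 12914.7 km; running total=12914.7 km
Leg 1 bearing: y=sinΔλ·cosφ2=0.12342123, x=cosφ1·sinφ2-sinφ1·cosφ2·cosΔλ=-0.88915757; θ=atan2(y, x)=172.0974° ≈ 172.1°
Leg 2: φ1=-1.1915345, φ2=0.4879522, Δφ=1.6794867, Δλ=0.4464081 rad; a=sin²(Δφ/2)+cosφ1·cosφ2·sin²(Δλ/2)=0.5702619525; c=2·atan2(√a, √(1-a))=1.711786877; dist=6371·c=10905.794 ≈ 10905.8 km; running total=23820.5 km
Leg 2 bearing: y=sinΔλ·cosφ2=0.38134345, x=cosφ1·sinφ2-sinφ1·cosφ2·cosΔλ=0.91369043; θ=atan2(y, x)=22.6540° ≈ 22.7°
Leg 3: φ1=0.4879522, φ2=-0.6246690, Δφ=-1.1126212, Δλ=1.7448179 rad; a=sin²(Δφ/2)+cosφ1·cosφ2·sin²(Δλ/2)=0.6991173649; c=2·atan2(√a, √(1-a))=1.980387913; dist=6371·c=12617.051 ≈ 12617.1 km; running total=36437.6 km
Leg 3 bearing: y=sinΔλ·cosφ2=0.79890535, x=cosφ1·sinφ2-sinφ1·cosφ2·cosΔλ=-0.45073201; θ=atan2(y, x)=119.4311° ≈ 119.4°

Leg 1: dist=12914.7 km, bearing=172.1°
Leg 2: dist=10905.8 km, bearing=22.7°
Leg 3: dist=12617.1 km, bearing=119.4°
Total: 36437.6 km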